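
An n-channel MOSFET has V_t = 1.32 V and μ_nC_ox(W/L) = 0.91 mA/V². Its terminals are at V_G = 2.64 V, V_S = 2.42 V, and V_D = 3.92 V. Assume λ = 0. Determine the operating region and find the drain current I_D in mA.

V_GS = V_G − V_S = 2.64 − 2.42 = 0.22 V; V_DS = V_D − V_S = 3.92 − 2.42 = 1.5 V.
V_GS = 0.22 V < V_t = 1.32 V, so the transistor is in cutoff.

Cutoff; I_D = 0 mA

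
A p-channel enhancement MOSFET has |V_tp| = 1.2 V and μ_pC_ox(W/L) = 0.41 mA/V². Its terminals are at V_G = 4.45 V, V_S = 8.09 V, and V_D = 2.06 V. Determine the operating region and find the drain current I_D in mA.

V_SG = V_S − V_G = 8.09 − 4.45 = 3.64 V; V_SD = V_S − V_D = 8.09 − 2.06 = 6.03 V.
V_ov = V_SG − |V_tp| = 3.64 − 1.2 = 2.44 V.
Since V_SD = 6.03 V ≥ V_ov = 2.44 V, the device is in saturation.
I_D = ½ k_p V_ov² = 0.5 × 0.41 × 2.44² = 1.22 mA.

Saturation; I_D = 1.22 mA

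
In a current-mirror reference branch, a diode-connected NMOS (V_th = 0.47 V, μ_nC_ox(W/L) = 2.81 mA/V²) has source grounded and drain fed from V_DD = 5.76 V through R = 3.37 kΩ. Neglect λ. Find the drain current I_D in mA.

With gate tied to drain, V_GS = V_DS ≥ V_GS − V_th, so the device is in saturation.
KCL at the drain: ½ k_n (V_GS − V_th)² = (V_DD − V_GS)/R.
Let x = V_GS − 0.47. Then 4.73 x² + x − 5.29 = 0, giving x = 0.957 V (positive root), so V_GS = 1.43 V.
I_D = (V_DD − V_GS)/R = (5.76 − 1.43) / 3.37 = 1.29 mA.

I_D = 1.29 mA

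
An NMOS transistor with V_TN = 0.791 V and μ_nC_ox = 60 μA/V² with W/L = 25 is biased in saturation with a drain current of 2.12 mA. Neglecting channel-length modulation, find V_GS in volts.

V_GS = 2.47 V

k_n = μ_nC_ox · (W/L) = 1.5 mA/V².
In saturation I_D = ½ k_n (V_GS − V_TN)², so V_GS − V_TN = √(2 I_D / k_n) = √(2 × 2.12 / 1.5) = 1.68 V.
V_GS = 0.791 + 1.68 = 2.47 V.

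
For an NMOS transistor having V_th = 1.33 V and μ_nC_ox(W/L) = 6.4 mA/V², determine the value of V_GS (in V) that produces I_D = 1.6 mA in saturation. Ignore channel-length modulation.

In saturation I_D = ½ k_n (V_GS − V_th)², so V_GS − V_th = √(2 I_D / k_n) = √(2 × 1.6 / 6.4) = 0.707 V.
V_GS = 1.33 + 0.707 = 2.04 V.

V_GS = 2.04 V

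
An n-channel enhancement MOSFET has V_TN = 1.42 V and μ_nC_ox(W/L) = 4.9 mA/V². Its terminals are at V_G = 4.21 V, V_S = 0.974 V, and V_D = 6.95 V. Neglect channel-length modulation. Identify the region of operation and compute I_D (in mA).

V_GS = V_G − V_S = 4.21 − 0.974 = 3.24 V; V_DS = V_D − V_S = 6.95 − 0.974 = 5.98 V.
V_ov = V_GS − V_TN = 3.24 − 1.42 = 1.82 V.
Since V_DS = 5.98 V ≥ V_ov = 1.82 V, the device is in saturation.
I_D = ½ k_n V_ov² = 0.5 × 4.9 × 1.82² = 8.08 mA.

Saturation; I_D = 8.08 mA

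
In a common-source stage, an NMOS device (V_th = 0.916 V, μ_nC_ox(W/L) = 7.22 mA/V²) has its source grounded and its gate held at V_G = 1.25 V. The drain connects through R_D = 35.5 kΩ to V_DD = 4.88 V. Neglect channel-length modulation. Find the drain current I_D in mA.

I_D = 0.136 mA

V_GS = V_G = 1.25 V, so V_ov = 1.25 − 0.916 = 0.334 V.
Assume saturation: I_D = ½ k_n V_ov² = 0.5 × 7.22 × 0.334² = 0.403 mA, giving V_DS = V_DD − I_D R_D = 4.88 − 0.403 × 35.5 = -9.42 V.
But -9.42 V < V_ov = 0.334 V, so the device is actually in triode.
In triode I_D = k_n[V_ov V_DS − ½ V_DS²] and I_D = (V_DD − V_DS)/R_D. Equating: 128 V_DS² − 86.61 V_DS + 4.88 = 0, giving V_DS = 0.062 V (the root below V_ov).
I_D = (4.88 − 0.062) / 35.5 = 0.136 mA.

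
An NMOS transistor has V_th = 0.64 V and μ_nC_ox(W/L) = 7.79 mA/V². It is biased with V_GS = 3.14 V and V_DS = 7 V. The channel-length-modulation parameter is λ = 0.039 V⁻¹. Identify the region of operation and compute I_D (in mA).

V_ov = V_GS − V_th = 3.14 − 0.64 = 2.5 V.
Since V_DS = 7 V ≥ V_ov = 2.5 V, the device is in saturation.
I_D = ½ k_n V_ov² (1 + λ V_DS) = 0.5 × 7.79 × 2.5² × (1 + 0.039 × 7) = 31 mA.

Saturation; I_D = 31.0 mA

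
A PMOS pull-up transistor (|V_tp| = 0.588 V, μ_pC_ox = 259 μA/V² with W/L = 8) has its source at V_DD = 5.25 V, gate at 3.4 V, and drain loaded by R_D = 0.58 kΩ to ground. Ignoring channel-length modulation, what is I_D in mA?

V_SG = V_DD − V_G = 5.25 − 3.4 = 1.85 V, so V_ov = 1.85 − 0.588 = 1.26 V.
k_p = μ_pC_ox · (W/L) = 2.072 mA/V².
Assume saturation: I_D = ½ k_p V_ov² = 0.5 × 2.072 × 1.26² = 1.65 mA, giving V_SD = V_DD − I_D R_D = 5.25 − 1.65 × 0.58 = 4.29 V.
V_SD = 4.29 V ≥ V_ov = 1.26 V, confirming saturation.

I_D = 1.65 mA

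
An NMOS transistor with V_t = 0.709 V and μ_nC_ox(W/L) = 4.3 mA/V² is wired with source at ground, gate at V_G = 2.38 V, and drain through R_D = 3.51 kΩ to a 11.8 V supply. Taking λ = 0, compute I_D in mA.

I_D = 3.21 mA

V_GS = V_G = 2.38 V, so V_ov = 2.38 − 0.709 = 1.67 V.
Assume saturation: I_D = ½ k_n V_ov² = 0.5 × 4.3 × 1.67² = 6 mA, giving V_DS = V_DD − I_D R_D = 11.8 − 6 × 3.51 = -9.27 V.
But -9.27 V < V_ov = 1.67 V, so the device is actually in triode.
In triode I_D = k_n[V_ov V_DS − ½ V_DS²] and I_D = (V_DD − V_DS)/R_D. Equating: 7.55 V_DS² − 26.22 V_DS + 11.8 = 0, giving V_DS = 0.531 V (the root below V_ov).
I_D = (11.8 − 0.531) / 3.51 = 3.21 mA.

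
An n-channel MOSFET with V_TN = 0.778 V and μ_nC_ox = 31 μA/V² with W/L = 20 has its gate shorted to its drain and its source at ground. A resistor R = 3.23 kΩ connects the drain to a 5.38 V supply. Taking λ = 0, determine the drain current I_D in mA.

I_D = 0.898 mA

With gate tied to drain, V_GS = V_DS ≥ V_GS − V_TN, so the device is in saturation.
k_n = μ_nC_ox · (W/L) = 0.62 mA/V².
KCL at the drain: ½ k_n (V_GS − V_TN)² = (V_DD − V_GS)/R.
Let x = V_GS − 0.778. Then 1 x² + x − 4.602 = 0, giving x = 1.7 V (positive root), so V_GS = 2.48 V.
I_D = (V_DD − V_GS)/R = (5.38 − 2.48) / 3.23 = 0.898 mA.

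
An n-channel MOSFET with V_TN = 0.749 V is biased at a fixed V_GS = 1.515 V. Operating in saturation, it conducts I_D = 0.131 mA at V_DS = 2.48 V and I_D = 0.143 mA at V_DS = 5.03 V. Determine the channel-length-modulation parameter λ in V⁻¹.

λ = 0.0394 V⁻¹

With V_GS fixed, I_D ∝ (1 + λ V_DS) in saturation, so I_D2/I_D1 = (1 + λ V_DS2)/(1 + λ V_DS1).
0.143/0.131 = 1.092 = (1 + 5.03 λ)/(1 + 2.48 λ).
Solving: λ (I_D1 V_DS2 − I_D2 V_DS1) = I_D2 − I_D1, so λ = (0.143 − 0.131) / (0.131 × 5.03 − 0.143 × 2.48) = 0.012 / 0.304 = 0.0394 V⁻¹.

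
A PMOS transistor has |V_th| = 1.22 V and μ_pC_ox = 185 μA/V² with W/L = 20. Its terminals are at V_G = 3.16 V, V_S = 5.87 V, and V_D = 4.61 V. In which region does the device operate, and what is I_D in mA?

Triode; I_D = 4.01 mA

V_SG = V_S − V_G = 5.87 − 3.16 = 2.71 V; V_SD = V_S − V_D = 5.87 − 4.61 = 1.26 V.
k_p = μ_pC_ox · (W/L) = 3.7 mA/V².
V_ov = V_SG − |V_th| = 2.71 − 1.22 = 1.49 V.
Since V_SD = 1.26 V < V_ov = 1.49 V, the device is in the triode region.
I_D = k_p [V_ov · V_SD − ½ V_SD²] = 3.7 × [1.49 × 1.26 − 0.5 × 1.26²] = 4.01 mA.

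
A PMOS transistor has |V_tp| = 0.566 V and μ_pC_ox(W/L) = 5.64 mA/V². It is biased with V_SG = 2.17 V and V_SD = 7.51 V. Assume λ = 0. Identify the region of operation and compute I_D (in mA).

Saturation; I_D = 7.26 mA

V_ov = V_SG − |V_tp| = 2.17 − 0.566 = 1.6 V.
Since V_SD = 7.51 V ≥ V_ov = 1.6 V, the device is in saturation.
I_D = ½ k_p V_ov² = 0.5 × 5.64 × 1.6² = 7.26 mA.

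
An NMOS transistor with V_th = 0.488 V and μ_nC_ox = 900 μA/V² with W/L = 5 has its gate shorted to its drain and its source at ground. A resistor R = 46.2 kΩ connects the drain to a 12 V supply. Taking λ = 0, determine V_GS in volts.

V_GS = 0.816 V

With gate tied to drain, V_GS = V_DS ≥ V_GS − V_th, so the device is in saturation.
k_n = μ_nC_ox · (W/L) = 4.5 mA/V².
KCL at the drain: ½ k_n (V_GS − V_th)² = (V_DD − V_GS)/R.
Let x = V_GS − 0.488. Then 104 x² + x − 11.51 = 0, giving x = 0.328 V (positive root), so V_GS = 0.816 V.
I_D = (V_DD − V_GS)/R = (12 − 0.816) / 46.2 = 0.242 mA.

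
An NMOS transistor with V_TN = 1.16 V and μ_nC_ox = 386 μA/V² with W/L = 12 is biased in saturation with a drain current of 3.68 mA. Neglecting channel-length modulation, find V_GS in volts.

V_GS = 2.42 V

k_n = μ_nC_ox · (W/L) = 4.632 mA/V².
In saturation I_D = ½ k_n (V_GS − V_TN)², so V_GS − V_TN = √(2 I_D / k_n) = √(2 × 3.68 / 4.632) = 1.26 V.
V_GS = 1.16 + 1.26 = 2.42 V.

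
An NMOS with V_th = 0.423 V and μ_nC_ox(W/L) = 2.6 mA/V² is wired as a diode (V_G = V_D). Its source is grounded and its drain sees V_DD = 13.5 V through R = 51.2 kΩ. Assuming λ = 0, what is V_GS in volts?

With gate tied to drain, V_GS = V_DS ≥ V_GS − V_th, so the device is in saturation.
KCL at the drain: ½ k_n (V_GS − V_th)² = (V_DD − V_GS)/R.
Let x = V_GS − 0.423. Then 66.6 x² + x − 13.08 = 0, giving x = 0.436 V (positive root), so V_GS = 0.859 V.
I_D = (V_DD − V_GS)/R = (13.5 − 0.859) / 51.2 = 0.247 mA.

V_GS = 0.859 V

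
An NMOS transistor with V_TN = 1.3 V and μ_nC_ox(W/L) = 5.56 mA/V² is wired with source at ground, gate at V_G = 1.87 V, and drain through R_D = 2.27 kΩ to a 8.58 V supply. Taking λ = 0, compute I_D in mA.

V_GS = V_G = 1.87 V, so V_ov = 1.87 − 1.3 = 0.57 V.
Assume saturation: I_D = ½ k_n V_ov² = 0.5 × 5.56 × 0.57² = 0.903 mA, giving V_DS = V_DD − I_D R_D = 8.58 − 0.903 × 2.27 = 6.53 V.
V_DS = 6.53 V ≥ V_ov = 0.57 V, confirming saturation.

I_D = 0.903 mA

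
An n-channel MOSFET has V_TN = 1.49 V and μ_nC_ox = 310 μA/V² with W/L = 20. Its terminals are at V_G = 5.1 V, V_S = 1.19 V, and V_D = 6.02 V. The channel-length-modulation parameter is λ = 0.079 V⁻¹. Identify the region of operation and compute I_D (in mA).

V_GS = V_G − V_S = 5.1 − 1.19 = 3.91 V; V_DS = V_D − V_S = 6.02 − 1.19 = 4.83 V.
k_n = μ_nC_ox · (W/L) = 6.2 mA/V².
V_ov = V_GS − V_TN = 3.91 − 1.49 = 2.42 V.
Since V_DS = 4.83 V ≥ V_ov = 2.42 V, the device is in saturation.
I_D = ½ k_n V_ov² (1 + λ V_DS) = 0.5 × 6.2 × 2.42² × (1 + 0.079 × 4.83) = 25.1 mA.

Saturation; I_D = 25.1 mA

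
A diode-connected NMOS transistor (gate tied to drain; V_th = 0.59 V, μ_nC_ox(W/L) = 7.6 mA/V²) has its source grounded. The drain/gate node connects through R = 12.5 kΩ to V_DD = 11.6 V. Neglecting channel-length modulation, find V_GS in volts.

With gate tied to drain, V_GS = V_DS ≥ V_GS − V_th, so the device is in saturation.
KCL at the drain: ½ k_n (V_GS − V_th)² = (V_DD − V_GS)/R.
Let x = V_GS − 0.59. Then 47.5 x² + x − 11.01 = 0, giving x = 0.471 V (positive root), so V_GS = 1.06 V.
I_D = (V_DD − V_GS)/R = (11.6 − 1.06) / 12.5 = 0.843 mA.

V_GS = 1.06 V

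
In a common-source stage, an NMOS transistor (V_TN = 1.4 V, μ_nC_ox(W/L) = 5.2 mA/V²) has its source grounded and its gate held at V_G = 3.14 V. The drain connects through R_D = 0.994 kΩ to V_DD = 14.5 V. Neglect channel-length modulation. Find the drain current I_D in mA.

I_D = 7.87 mA

V_GS = V_G = 3.14 V, so V_ov = 3.14 − 1.4 = 1.74 V.
Assume saturation: I_D = ½ k_n V_ov² = 0.5 × 5.2 × 1.74² = 7.87 mA, giving V_DS = V_DD − I_D R_D = 14.5 − 7.87 × 0.994 = 6.68 V.
V_DS = 6.68 V ≥ V_ov = 1.74 V, confirming saturation.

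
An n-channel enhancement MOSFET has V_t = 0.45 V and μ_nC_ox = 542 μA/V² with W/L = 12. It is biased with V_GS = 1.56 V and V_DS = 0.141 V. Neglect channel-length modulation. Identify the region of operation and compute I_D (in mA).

Triode; I_D = 0.953 mA

k_n = μ_nC_ox · (W/L) = 6.504 mA/V².
V_ov = V_GS − V_t = 1.56 − 0.45 = 1.11 V.
Since V_DS = 0.141 V < V_ov = 1.11 V, the device is in the triode region.
I_D = k_n [V_ov · V_DS − ½ V_DS²] = 6.504 × [1.11 × 0.141 − 0.5 × 0.141²] = 0.953 mA.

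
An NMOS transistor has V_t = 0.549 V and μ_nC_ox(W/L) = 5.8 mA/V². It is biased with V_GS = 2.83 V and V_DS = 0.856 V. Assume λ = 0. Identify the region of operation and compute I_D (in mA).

V_ov = V_GS − V_t = 2.83 − 0.549 = 2.28 V.
Since V_DS = 0.856 V < V_ov = 2.28 V, the device is in the triode region.
I_D = k_n [V_ov · V_DS − ½ V_DS²] = 5.8 × [2.28 × 0.856 − 0.5 × 0.856²] = 9.2 mA.

Triode; I_D = 9.20 mA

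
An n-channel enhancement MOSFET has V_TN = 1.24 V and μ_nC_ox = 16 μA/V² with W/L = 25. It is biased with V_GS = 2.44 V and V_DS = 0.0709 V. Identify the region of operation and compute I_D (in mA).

Triode; I_D = 0.0330 mA

k_n = μ_nC_ox · (W/L) = 0.4 mA/V².
V_ov = V_GS − V_TN = 2.44 − 1.24 = 1.2 V.
Since V_DS = 0.0709 V < V_ov = 1.2 V, the device is in the triode region.
I_D = k_n [V_ov · V_DS − ½ V_DS²] = 0.4 × [1.2 × 0.0709 − 0.5 × 0.0709²] = 0.033 mA.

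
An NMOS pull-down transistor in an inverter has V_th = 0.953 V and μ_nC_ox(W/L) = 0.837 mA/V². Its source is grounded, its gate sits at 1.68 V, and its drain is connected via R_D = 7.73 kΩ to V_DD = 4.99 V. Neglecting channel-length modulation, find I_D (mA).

I_D = 0.221 mA

V_GS = V_G = 1.68 V, so V_ov = 1.68 − 0.953 = 0.727 V.
Assume saturation: I_D = ½ k_n V_ov² = 0.5 × 0.837 × 0.727² = 0.221 mA, giving V_DS = V_DD − I_D R_D = 4.99 − 0.221 × 7.73 = 3.28 V.
V_DS = 3.28 V ≥ V_ov = 0.727 V, confirming saturation.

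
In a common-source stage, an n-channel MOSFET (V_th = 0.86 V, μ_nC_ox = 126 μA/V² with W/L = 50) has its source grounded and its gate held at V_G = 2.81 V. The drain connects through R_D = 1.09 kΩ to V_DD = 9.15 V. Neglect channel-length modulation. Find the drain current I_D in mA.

I_D = 7.68 mA

V_GS = V_G = 2.81 V, so V_ov = 2.81 − 0.86 = 1.95 V.
k_n = μ_nC_ox · (W/L) = 6.3 mA/V².
Assume saturation: I_D = ½ k_n V_ov² = 0.5 × 6.3 × 1.95² = 12 mA, giving V_DS = V_DD − I_D R_D = 9.15 − 12 × 1.09 = -3.91 V.
But -3.91 V < V_ov = 1.95 V, so the device is actually in triode.
In triode I_D = k_n[V_ov V_DS − ½ V_DS²] and I_D = (V_DD − V_DS)/R_D. Equating: 3.43 V_DS² − 14.39 V_DS + 9.15 = 0, giving V_DS = 0.782 V (the root below V_ov).
I_D = (9.15 − 0.782) / 1.09 = 7.68 mA.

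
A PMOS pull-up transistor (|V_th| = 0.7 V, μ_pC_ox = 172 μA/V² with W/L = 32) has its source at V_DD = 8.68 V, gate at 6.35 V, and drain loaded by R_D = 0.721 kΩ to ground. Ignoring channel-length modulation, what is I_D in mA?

I_D = 7.31 mA

V_SG = V_DD − V_G = 8.68 − 6.35 = 2.33 V, so V_ov = 2.33 − 0.7 = 1.63 V.
k_p = μ_pC_ox · (W/L) = 5.504 mA/V².
Assume saturation: I_D = ½ k_p V_ov² = 0.5 × 5.504 × 1.63² = 7.31 mA, giving V_SD = V_DD − I_D R_D = 8.68 − 7.31 × 0.721 = 3.41 V.
V_SD = 3.41 V ≥ V_ov = 1.63 V, confirming saturation.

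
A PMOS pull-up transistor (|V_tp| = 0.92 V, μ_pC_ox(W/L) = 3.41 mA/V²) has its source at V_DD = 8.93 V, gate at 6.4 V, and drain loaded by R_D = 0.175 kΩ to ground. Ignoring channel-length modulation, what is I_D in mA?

V_SG = V_DD − V_G = 8.93 − 6.4 = 2.53 V, so V_ov = 2.53 − 0.92 = 1.61 V.
Assume saturation: I_D = ½ k_p V_ov² = 0.5 × 3.41 × 1.61² = 4.42 mA, giving V_SD = V_DD − I_D R_D = 8.93 − 4.42 × 0.175 = 8.16 V.
V_SD = 8.16 V ≥ V_ov = 1.61 V, confirming saturation.

I_D = 4.42 mA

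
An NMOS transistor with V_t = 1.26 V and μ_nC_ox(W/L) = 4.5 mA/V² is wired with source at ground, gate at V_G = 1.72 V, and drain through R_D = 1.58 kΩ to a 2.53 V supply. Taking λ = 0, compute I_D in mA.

V_GS = V_G = 1.72 V, so V_ov = 1.72 − 1.26 = 0.46 V.
Assume saturation: I_D = ½ k_n V_ov² = 0.5 × 4.5 × 0.46² = 0.476 mA, giving V_DS = V_DD − I_D R_D = 2.53 − 0.476 × 1.58 = 1.78 V.
V_DS = 1.78 V ≥ V_ov = 0.46 V, confirming saturation.

I_D = 0.476 mA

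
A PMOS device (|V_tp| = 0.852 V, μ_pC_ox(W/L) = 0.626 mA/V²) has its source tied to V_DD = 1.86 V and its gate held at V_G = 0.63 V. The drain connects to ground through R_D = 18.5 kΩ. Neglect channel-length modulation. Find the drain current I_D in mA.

V_SG = V_DD − V_G = 1.86 − 0.63 = 1.23 V, so V_ov = 1.23 − 0.852 = 0.378 V.
Assume saturation: I_D = ½ k_p V_ov² = 0.5 × 0.626 × 0.378² = 0.0447 mA, giving V_SD = V_DD − I_D R_D = 1.86 − 0.0447 × 18.5 = 1.03 V.
V_SD = 1.03 V ≥ V_ov = 0.378 V, confirming saturation.

I_D = 0.0447 mA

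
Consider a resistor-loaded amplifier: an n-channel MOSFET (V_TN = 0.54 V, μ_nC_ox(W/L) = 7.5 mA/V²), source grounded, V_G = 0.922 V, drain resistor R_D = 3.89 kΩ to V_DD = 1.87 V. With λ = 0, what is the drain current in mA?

I_D = 0.428 mA

V_GS = V_G = 0.922 V, so V_ov = 0.922 − 0.54 = 0.382 V.
Assume saturation: I_D = ½ k_n V_ov² = 0.5 × 7.5 × 0.382² = 0.547 mA, giving V_DS = V_DD − I_D R_D = 1.87 − 0.547 × 3.89 = -0.259 V.
But -0.259 V < V_ov = 0.382 V, so the device is actually in triode.
In triode I_D = k_n[V_ov V_DS − ½ V_DS²] and I_D = (V_DD − V_DS)/R_D. Equating: 14.6 V_DS² − 12.14 V_DS + 1.87 = 0, giving V_DS = 0.204 V (the root below V_ov).
I_D = (1.87 − 0.204) / 3.89 = 0.428 mA.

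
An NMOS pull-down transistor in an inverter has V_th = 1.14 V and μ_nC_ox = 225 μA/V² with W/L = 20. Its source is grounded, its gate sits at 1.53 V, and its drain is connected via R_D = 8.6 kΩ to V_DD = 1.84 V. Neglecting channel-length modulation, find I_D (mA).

I_D = 0.198 mA

V_GS = V_G = 1.53 V, so V_ov = 1.53 − 1.14 = 0.39 V.
k_n = μ_nC_ox · (W/L) = 4.5 mA/V².
Assume saturation: I_D = ½ k_n V_ov² = 0.5 × 4.5 × 0.39² = 0.342 mA, giving V_DS = V_DD − I_D R_D = 1.84 − 0.342 × 8.6 = -1.1 V.
But -1.1 V < V_ov = 0.39 V, so the device is actually in triode.
In triode I_D = k_n[V_ov V_DS − ½ V_DS²] and I_D = (V_DD − V_DS)/R_D. Equating: 19.3 V_DS² − 16.09 V_DS + 1.84 = 0, giving V_DS = 0.137 V (the root below V_ov).
I_D = (1.84 − 0.137) / 8.6 = 0.198 mA.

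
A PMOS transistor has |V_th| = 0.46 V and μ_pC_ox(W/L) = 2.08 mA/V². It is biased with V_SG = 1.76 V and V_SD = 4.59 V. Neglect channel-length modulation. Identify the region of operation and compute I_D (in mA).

Saturation; I_D = 1.76 mA

V_ov = V_SG − |V_th| = 1.76 − 0.46 = 1.3 V.
Since V_SD = 4.59 V ≥ V_ov = 1.3 V, the device is in saturation.
I_D = ½ k_p V_ov² = 0.5 × 2.08 × 1.3² = 1.76 mA.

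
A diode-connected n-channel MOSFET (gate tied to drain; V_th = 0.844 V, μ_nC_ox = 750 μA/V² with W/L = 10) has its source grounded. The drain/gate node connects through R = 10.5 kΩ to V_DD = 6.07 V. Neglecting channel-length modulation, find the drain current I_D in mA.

I_D = 0.464 mA

With gate tied to drain, V_GS = V_DS ≥ V_GS − V_th, so the device is in saturation.
k_n = μ_nC_ox · (W/L) = 7.5 mA/V².
KCL at the drain: ½ k_n (V_GS − V_th)² = (V_DD − V_GS)/R.
Let x = V_GS − 0.844. Then 39.4 x² + x − 5.226 = 0, giving x = 0.352 V (positive root), so V_GS = 1.2 V.
I_D = (V_DD − V_GS)/R = (6.07 − 1.2) / 10.5 = 0.464 mA.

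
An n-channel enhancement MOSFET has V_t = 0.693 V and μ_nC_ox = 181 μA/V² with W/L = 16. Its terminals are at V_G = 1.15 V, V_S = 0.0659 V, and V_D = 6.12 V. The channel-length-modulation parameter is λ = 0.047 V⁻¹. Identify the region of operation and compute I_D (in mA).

Saturation; I_D = 0.285 mA

V_GS = V_G − V_S = 1.15 − 0.0659 = 1.08 V; V_DS = V_D − V_S = 6.12 − 0.0659 = 6.05 V.
k_n = μ_nC_ox · (W/L) = 2.896 mA/V².
V_ov = V_GS − V_t = 1.08 − 0.693 = 0.391 V.
Since V_DS = 6.05 V ≥ V_ov = 0.391 V, the device is in saturation.
I_D = ½ k_n V_ov² (1 + λ V_DS) = 0.5 × 2.896 × 0.391² × (1 + 0.047 × 6.05) = 0.285 mA.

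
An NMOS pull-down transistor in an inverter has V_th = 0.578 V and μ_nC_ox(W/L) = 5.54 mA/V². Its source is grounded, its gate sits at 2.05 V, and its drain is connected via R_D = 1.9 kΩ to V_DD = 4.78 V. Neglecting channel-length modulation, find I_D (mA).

V_GS = V_G = 2.05 V, so V_ov = 2.05 − 0.578 = 1.47 V.
Assume saturation: I_D = ½ k_n V_ov² = 0.5 × 5.54 × 1.47² = 6 mA, giving V_DS = V_DD − I_D R_D = 4.78 − 6 × 1.9 = -6.62 V.
But -6.62 V < V_ov = 1.47 V, so the device is actually in triode.
In triode I_D = k_n[V_ov V_DS − ½ V_DS²] and I_D = (V_DD − V_DS)/R_D. Equating: 5.26 V_DS² − 16.49 V_DS + 4.78 = 0, giving V_DS = 0.323 V (the root below V_ov).
I_D = (4.78 − 0.323) / 1.9 = 2.35 mA.

I_D = 2.35 mA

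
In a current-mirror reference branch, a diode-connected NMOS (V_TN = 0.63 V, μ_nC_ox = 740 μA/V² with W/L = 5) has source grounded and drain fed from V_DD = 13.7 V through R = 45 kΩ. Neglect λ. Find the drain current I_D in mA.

I_D = 0.282 mA

With gate tied to drain, V_GS = V_DS ≥ V_GS − V_TN, so the device is in saturation.
k_n = μ_nC_ox · (W/L) = 3.7 mA/V².
KCL at the drain: ½ k_n (V_GS − V_TN)² = (V_DD − V_GS)/R.
Let x = V_GS − 0.63. Then 83.2 x² + x − 13.07 = 0, giving x = 0.39 V (positive root), so V_GS = 1.02 V.
I_D = (V_DD − V_GS)/R = (13.7 − 1.02) / 45 = 0.282 mA.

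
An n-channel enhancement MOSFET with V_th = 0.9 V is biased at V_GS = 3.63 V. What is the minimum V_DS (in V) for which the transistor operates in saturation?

The boundary between triode and saturation is V_DS = V_GS − V_th = V_ov.
V_ov = 3.63 − 0.9 = 2.73 V.

V_DS,sat = 2.73 V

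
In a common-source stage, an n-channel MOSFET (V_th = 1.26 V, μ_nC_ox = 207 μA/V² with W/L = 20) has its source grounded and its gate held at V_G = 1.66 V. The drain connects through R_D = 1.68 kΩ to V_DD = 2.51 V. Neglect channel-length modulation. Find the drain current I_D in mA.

I_D = 0.331 mA

V_GS = V_G = 1.66 V, so V_ov = 1.66 − 1.26 = 0.4 V.
k_n = μ_nC_ox · (W/L) = 4.14 mA/V².
Assume saturation: I_D = ½ k_n V_ov² = 0.5 × 4.14 × 0.4² = 0.331 mA, giving V_DS = V_DD − I_D R_D = 2.51 − 0.331 × 1.68 = 1.95 V.
V_DS = 1.95 V ≥ V_ov = 0.4 V, confirming saturation.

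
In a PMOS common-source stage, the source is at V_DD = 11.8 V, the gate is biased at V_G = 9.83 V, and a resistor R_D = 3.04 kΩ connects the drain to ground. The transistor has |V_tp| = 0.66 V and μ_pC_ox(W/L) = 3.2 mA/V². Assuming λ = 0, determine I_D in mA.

I_D = 2.75 mA

V_SG = V_DD − V_G = 11.8 − 9.83 = 1.97 V, so V_ov = 1.97 − 0.66 = 1.31 V.
Assume saturation: I_D = ½ k_p V_ov² = 0.5 × 3.2 × 1.31² = 2.75 mA, giving V_SD = V_DD − I_D R_D = 11.8 − 2.75 × 3.04 = 3.45 V.
V_SD = 3.45 V ≥ V_ov = 1.31 V, confirming saturation.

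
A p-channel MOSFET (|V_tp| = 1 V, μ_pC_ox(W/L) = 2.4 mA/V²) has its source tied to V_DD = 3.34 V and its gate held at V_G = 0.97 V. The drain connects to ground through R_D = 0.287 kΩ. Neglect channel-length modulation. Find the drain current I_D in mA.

V_SG = V_DD − V_G = 3.34 − 0.97 = 2.37 V, so V_ov = 2.37 − 1 = 1.37 V.
Assume saturation: I_D = ½ k_p V_ov² = 0.5 × 2.4 × 1.37² = 2.25 mA, giving V_SD = V_DD − I_D R_D = 3.34 − 2.25 × 0.287 = 2.69 V.
V_SD = 2.69 V ≥ V_ov = 1.37 V, confirming saturation.

I_D = 2.25 mA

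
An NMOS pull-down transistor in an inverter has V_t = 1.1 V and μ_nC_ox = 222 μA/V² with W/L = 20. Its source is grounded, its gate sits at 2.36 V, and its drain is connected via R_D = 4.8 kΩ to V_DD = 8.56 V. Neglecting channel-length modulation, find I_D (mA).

I_D = 1.71 mA

V_GS = V_G = 2.36 V, so V_ov = 2.36 − 1.1 = 1.26 V.
k_n = μ_nC_ox · (W/L) = 4.44 mA/V².
Assume saturation: I_D = ½ k_n V_ov² = 0.5 × 4.44 × 1.26² = 3.52 mA, giving V_DS = V_DD − I_D R_D = 8.56 − 3.52 × 4.8 = -8.36 V.
But -8.36 V < V_ov = 1.26 V, so the device is actually in triode.
In triode I_D = k_n[V_ov V_DS − ½ V_DS²] and I_D = (V_DD − V_DS)/R_D. Equating: 10.7 V_DS² − 27.85 V_DS + 8.56 = 0, giving V_DS = 0.356 V (the root below V_ov).
I_D = (8.56 − 0.356) / 4.8 = 1.71 mA.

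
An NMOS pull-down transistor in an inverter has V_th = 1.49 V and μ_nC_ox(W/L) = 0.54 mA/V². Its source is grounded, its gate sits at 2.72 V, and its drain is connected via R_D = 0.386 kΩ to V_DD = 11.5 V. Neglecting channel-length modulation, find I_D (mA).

V_GS = V_G = 2.72 V, so V_ov = 2.72 − 1.49 = 1.23 V.
Assume saturation: I_D = ½ k_n V_ov² = 0.5 × 0.54 × 1.23² = 0.408 mA, giving V_DS = V_DD − I_D R_D = 11.5 − 0.408 × 0.386 = 11.3 V.
V_DS = 11.3 V ≥ V_ov = 1.23 V, confirming saturation.

I_D = 0.408 mA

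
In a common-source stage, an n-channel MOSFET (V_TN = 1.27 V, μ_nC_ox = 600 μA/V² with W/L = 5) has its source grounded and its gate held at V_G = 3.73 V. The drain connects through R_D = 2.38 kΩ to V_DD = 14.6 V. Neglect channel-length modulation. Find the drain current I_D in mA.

V_GS = V_G = 3.73 V, so V_ov = 3.73 − 1.27 = 2.46 V.
k_n = μ_nC_ox · (W/L) = 3 mA/V².
Assume saturation: I_D = ½ k_n V_ov² = 0.5 × 3 × 2.46² = 9.08 mA, giving V_DS = V_DD − I_D R_D = 14.6 − 9.08 × 2.38 = -7 V.
But -7 V < V_ov = 2.46 V, so the device is actually in triode.
In triode I_D = k_n[V_ov V_DS − ½ V_DS²] and I_D = (V_DD − V_DS)/R_D. Equating: 3.57 V_DS² − 18.56 V_DS + 14.6 = 0, giving V_DS = 0.966 V (the root below V_ov).
I_D = (14.6 − 0.966) / 2.38 = 5.73 mA.

I_D = 5.73 mA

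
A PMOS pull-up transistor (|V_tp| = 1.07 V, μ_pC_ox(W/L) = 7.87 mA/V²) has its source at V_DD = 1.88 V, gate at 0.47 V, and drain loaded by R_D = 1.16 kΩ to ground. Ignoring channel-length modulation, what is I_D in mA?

V_SG = V_DD − V_G = 1.88 − 0.47 = 1.41 V, so V_ov = 1.41 − 1.07 = 0.34 V.
Assume saturation: I_D = ½ k_p V_ov² = 0.5 × 7.87 × 0.34² = 0.455 mA, giving V_SD = V_DD − I_D R_D = 1.88 − 0.455 × 1.16 = 1.35 V.
V_SD = 1.35 V ≥ V_ov = 0.34 V, confirming saturation.

I_D = 0.455 mA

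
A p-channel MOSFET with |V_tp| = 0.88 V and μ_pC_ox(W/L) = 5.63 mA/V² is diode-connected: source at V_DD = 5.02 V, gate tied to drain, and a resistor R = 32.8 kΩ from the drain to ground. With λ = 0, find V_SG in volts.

With gate tied to drain, V_SG = V_SD ≥ V_SG − |V_tp|, so the device is in saturation.
KCL at the drain: ½ k_p (V_SG − |V_tp|)² = (V_DD − V_SG)/R.
Let x = V_SG − 0.88. Then 92.3 x² + x − 4.14 = 0, giving x = 0.206 V (positive root), so V_SG = 1.09 V.
I_D = (V_DD − V_SG)/R = (5.02 − 1.09) / 32.8 = 0.12 mA.

V_SG = 1.09 V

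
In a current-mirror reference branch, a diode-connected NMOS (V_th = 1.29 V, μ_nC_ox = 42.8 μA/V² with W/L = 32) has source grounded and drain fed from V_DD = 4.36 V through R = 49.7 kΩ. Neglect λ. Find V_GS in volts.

With gate tied to drain, V_GS = V_DS ≥ V_GS − V_th, so the device is in saturation.
k_n = μ_nC_ox · (W/L) = 1.37 mA/V².
KCL at the drain: ½ k_n (V_GS − V_th)² = (V_DD − V_GS)/R.
Let x = V_GS − 1.29. Then 34 x² + x − 3.07 = 0, giving x = 0.286 V (positive root), so V_GS = 1.58 V.
I_D = (V_DD − V_GS)/R = (4.36 − 1.58) / 49.7 = 0.056 mA.

V_GS = 1.58 V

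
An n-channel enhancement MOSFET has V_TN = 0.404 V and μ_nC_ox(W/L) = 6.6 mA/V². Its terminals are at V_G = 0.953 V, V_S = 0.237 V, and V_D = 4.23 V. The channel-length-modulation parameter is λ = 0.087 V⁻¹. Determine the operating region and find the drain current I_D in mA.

V_GS = V_G − V_S = 0.953 − 0.237 = 0.716 V; V_DS = V_D − V_S = 4.23 − 0.237 = 3.99 V.
V_ov = V_GS − V_TN = 0.716 − 0.404 = 0.312 V.
Since V_DS = 3.99 V ≥ V_ov = 0.312 V, the device is in saturation.
I_D = ½ k_n V_ov² (1 + λ V_DS) = 0.5 × 6.6 × 0.312² × (1 + 0.087 × 3.99) = 0.433 mA.

Saturation; I_D = 0.433 mA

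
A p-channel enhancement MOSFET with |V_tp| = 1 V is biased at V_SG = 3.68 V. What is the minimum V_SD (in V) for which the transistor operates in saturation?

V_SD,sat = 2.68 V

The boundary between triode and saturation is V_SD = V_SG − |V_tp| = V_ov.
V_ov = 3.68 − 1 = 2.68 V.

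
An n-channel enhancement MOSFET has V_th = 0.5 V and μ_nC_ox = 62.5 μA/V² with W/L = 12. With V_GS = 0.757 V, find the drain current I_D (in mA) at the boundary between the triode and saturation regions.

At the boundary V_DS = V_ov = V_GS − V_th = 0.757 − 0.5 = 0.257 V.
k_n = μ_nC_ox · (W/L) = 0.75 mA/V².
I_D = ½ k_n V_ov² = 0.5 × 0.75 × 0.257² = 0.0248 mA.

I_D = 0.0248 mA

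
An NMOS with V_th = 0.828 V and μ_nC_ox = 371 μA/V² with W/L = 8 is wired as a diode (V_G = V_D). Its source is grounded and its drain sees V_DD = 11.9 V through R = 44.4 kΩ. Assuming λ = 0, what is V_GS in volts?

V_GS = 1.23 V

With gate tied to drain, V_GS = V_DS ≥ V_GS − V_th, so the device is in saturation.
k_n = μ_nC_ox · (W/L) = 2.968 mA/V².
KCL at the drain: ½ k_n (V_GS − V_th)² = (V_DD − V_GS)/R.
Let x = V_GS − 0.828. Then 65.9 x² + x − 11.07 = 0, giving x = 0.402 V (positive root), so V_GS = 1.23 V.
I_D = (V_DD − V_GS)/R = (11.9 − 1.23) / 44.4 = 0.24 mA.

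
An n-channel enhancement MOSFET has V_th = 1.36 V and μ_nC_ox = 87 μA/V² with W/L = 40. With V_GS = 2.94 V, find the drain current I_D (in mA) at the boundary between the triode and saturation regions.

I_D = 4.34 mA

At the boundary V_DS = V_ov = V_GS − V_th = 2.94 − 1.36 = 1.58 V.
k_n = μ_nC_ox · (W/L) = 3.48 mA/V².
I_D = ½ k_n V_ov² = 0.5 × 3.48 × 1.58² = 4.34 mA.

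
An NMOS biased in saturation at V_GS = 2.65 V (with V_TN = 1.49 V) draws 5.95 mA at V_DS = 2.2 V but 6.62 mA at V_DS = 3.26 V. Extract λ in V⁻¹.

λ = 0.139 V⁻¹

With V_GS fixed, I_D ∝ (1 + λ V_DS) in saturation, so I_D2/I_D1 = (1 + λ V_DS2)/(1 + λ V_DS1).
6.62/5.95 = 1.113 = (1 + 3.26 λ)/(1 + 2.2 λ).
Solving: λ (I_D1 V_DS2 − I_D2 V_DS1) = I_D2 − I_D1, so λ = (6.62 − 5.95) / (5.95 × 3.26 − 6.62 × 2.2) = 0.67 / 4.83 = 0.139 V⁻¹.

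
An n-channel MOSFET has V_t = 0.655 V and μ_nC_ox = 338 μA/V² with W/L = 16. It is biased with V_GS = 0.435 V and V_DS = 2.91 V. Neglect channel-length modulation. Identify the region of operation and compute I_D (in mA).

V_GS = 0.435 V < V_t = 0.655 V, so the transistor is in cutoff.

Cutoff; I_D = 0 mA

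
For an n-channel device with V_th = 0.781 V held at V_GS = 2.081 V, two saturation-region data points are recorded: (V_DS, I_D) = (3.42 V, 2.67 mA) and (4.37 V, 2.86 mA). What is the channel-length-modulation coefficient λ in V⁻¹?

λ = 0.101 V⁻¹

With V_GS fixed, I_D ∝ (1 + λ V_DS) in saturation, so I_D2/I_D1 = (1 + λ V_DS2)/(1 + λ V_DS1).
2.86/2.67 = 1.071 = (1 + 4.37 λ)/(1 + 3.42 λ).
Solving: λ (I_D1 V_DS2 − I_D2 V_DS1) = I_D2 − I_D1, so λ = (2.86 − 2.67) / (2.67 × 4.37 − 2.86 × 3.42) = 0.19 / 1.89 = 0.101 V⁻¹.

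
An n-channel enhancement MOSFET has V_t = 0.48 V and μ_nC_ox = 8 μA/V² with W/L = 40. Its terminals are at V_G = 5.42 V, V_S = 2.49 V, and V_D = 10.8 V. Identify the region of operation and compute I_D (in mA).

Saturation; I_D = 0.960 mA

V_GS = V_G − V_S = 5.42 − 2.49 = 2.93 V; V_DS = V_D − V_S = 10.8 − 2.49 = 8.31 V.
k_n = μ_nC_ox · (W/L) = 0.32 mA/V².
V_ov = V_GS − V_t = 2.93 − 0.48 = 2.45 V.
Since V_DS = 8.31 V ≥ V_ov = 2.45 V, the device is in saturation.
I_D = ½ k_n V_ov² = 0.5 × 0.32 × 2.45² = 0.96 mA.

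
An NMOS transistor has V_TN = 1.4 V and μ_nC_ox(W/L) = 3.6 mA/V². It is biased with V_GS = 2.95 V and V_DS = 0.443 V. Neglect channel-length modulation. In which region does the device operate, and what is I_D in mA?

Triode; I_D = 2.12 mA

V_ov = V_GS − V_TN = 2.95 − 1.4 = 1.55 V.
Since V_DS = 0.443 V < V_ov = 1.55 V, the device is in the triode region.
I_D = k_n [V_ov · V_DS − ½ V_DS²] = 3.6 × [1.55 × 0.443 − 0.5 × 0.443²] = 2.12 mA.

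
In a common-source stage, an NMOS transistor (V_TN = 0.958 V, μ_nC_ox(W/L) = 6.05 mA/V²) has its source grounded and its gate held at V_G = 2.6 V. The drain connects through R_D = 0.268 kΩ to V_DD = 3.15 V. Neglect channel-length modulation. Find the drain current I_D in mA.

V_GS = V_G = 2.6 V, so V_ov = 2.6 − 0.958 = 1.64 V.
Assume saturation: I_D = ½ k_n V_ov² = 0.5 × 6.05 × 1.64² = 8.16 mA, giving V_DS = V_DD − I_D R_D = 3.15 − 8.16 × 0.268 = 0.964 V.
But 0.964 V < V_ov = 1.64 V, so the device is actually in triode.
In triode I_D = k_n[V_ov V_DS − ½ V_DS²] and I_D = (V_DD − V_DS)/R_D. Equating: 0.811 V_DS² − 3.662 V_DS + 3.15 = 0, giving V_DS = 1.16 V (the root below V_ov).
I_D = (3.15 − 1.16) / 0.268 = 7.44 mA.

I_D = 7.44 mA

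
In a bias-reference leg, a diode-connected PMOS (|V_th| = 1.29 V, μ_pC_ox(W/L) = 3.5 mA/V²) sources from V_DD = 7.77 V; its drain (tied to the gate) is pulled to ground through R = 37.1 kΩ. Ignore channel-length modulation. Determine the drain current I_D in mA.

With gate tied to drain, V_SG = V_SD ≥ V_SG − |V_th|, so the device is in saturation.
KCL at the drain: ½ k_p (V_SG − |V_th|)² = (V_DD − V_SG)/R.
Let x = V_SG − 1.29. Then 64.9 x² + x − 6.48 = 0, giving x = 0.308 V (positive root), so V_SG = 1.6 V.
I_D = (V_DD − V_SG)/R = (7.77 − 1.6) / 37.1 = 0.166 mA.

I_D = 0.166 mA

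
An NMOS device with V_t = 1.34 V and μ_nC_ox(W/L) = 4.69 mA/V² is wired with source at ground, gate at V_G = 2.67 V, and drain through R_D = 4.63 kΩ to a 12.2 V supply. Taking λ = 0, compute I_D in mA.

I_D = 2.53 mA

V_GS = V_G = 2.67 V, so V_ov = 2.67 − 1.34 = 1.33 V.
Assume saturation: I_D = ½ k_n V_ov² = 0.5 × 4.69 × 1.33² = 4.15 mA, giving V_DS = V_DD − I_D R_D = 12.2 − 4.15 × 4.63 = -7.01 V.
But -7.01 V < V_ov = 1.33 V, so the device is actually in triode.
In triode I_D = k_n[V_ov V_DS − ½ V_DS²] and I_D = (V_DD − V_DS)/R_D. Equating: 10.9 V_DS² − 29.88 V_DS + 12.2 = 0, giving V_DS = 0.499 V (the root below V_ov).
I_D = (12.2 − 0.499) / 4.63 = 2.53 mA.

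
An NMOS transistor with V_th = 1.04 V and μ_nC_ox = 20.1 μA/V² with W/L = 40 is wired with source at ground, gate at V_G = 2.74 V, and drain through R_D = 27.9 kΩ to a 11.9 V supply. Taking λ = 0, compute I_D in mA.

V_GS = V_G = 2.74 V, so V_ov = 2.74 − 1.04 = 1.7 V.
k_n = μ_nC_ox · (W/L) = 0.804 mA/V².
Assume saturation: I_D = ½ k_n V_ov² = 0.5 × 0.804 × 1.7² = 1.16 mA, giving V_DS = V_DD − I_D R_D = 11.9 − 1.16 × 27.9 = -20.5 V.
But -20.5 V < V_ov = 1.7 V, so the device is actually in triode.
In triode I_D = k_n[V_ov V_DS − ½ V_DS²] and I_D = (V_DD − V_DS)/R_D. Equating: 11.2 V_DS² − 39.13 V_DS + 11.9 = 0, giving V_DS = 0.337 V (the root below V_ov).
I_D = (11.9 − 0.337) / 27.9 = 0.414 mA.

I_D = 0.414 mA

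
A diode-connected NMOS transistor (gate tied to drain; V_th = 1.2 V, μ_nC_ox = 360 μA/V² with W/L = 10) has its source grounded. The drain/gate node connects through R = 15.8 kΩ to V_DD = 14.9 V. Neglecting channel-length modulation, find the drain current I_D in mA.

With gate tied to drain, V_GS = V_DS ≥ V_GS − V_th, so the device is in saturation.
k_n = μ_nC_ox · (W/L) = 3.6 mA/V².
KCL at the drain: ½ k_n (V_GS − V_th)² = (V_DD − V_GS)/R.
Let x = V_GS − 1.2. Then 28.4 x² + x − 13.7 = 0, giving x = 0.677 V (positive root), so V_GS = 1.88 V.
I_D = (V_DD − V_GS)/R = (14.9 − 1.88) / 15.8 = 0.824 mA.

I_D = 0.824 mA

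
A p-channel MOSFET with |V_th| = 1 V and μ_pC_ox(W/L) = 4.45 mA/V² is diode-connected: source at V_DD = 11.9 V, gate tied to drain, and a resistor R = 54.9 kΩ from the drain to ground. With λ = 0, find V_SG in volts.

With gate tied to drain, V_SG = V_SD ≥ V_SG − |V_th|, so the device is in saturation.
KCL at the drain: ½ k_p (V_SG − |V_th|)² = (V_DD − V_SG)/R.
Let x = V_SG − 1. Then 122 x² + x − 10.9 = 0, giving x = 0.295 V (positive root), so V_SG = 1.29 V.
I_D = (V_DD − V_SG)/R = (11.9 − 1.29) / 54.9 = 0.193 mA.

V_SG = 1.29 V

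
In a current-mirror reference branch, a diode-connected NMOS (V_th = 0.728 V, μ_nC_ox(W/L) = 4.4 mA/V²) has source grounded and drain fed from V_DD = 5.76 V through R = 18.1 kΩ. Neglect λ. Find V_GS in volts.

V_GS = 1.07 V

With gate tied to drain, V_GS = V_DS ≥ V_GS − V_th, so the device is in saturation.
KCL at the drain: ½ k_n (V_GS − V_th)² = (V_DD − V_GS)/R.
Let x = V_GS − 0.728. Then 39.8 x² + x − 5.032 = 0, giving x = 0.343 V (positive root), so V_GS = 1.07 V.
I_D = (V_DD − V_GS)/R = (5.76 − 1.07) / 18.1 = 0.259 mA.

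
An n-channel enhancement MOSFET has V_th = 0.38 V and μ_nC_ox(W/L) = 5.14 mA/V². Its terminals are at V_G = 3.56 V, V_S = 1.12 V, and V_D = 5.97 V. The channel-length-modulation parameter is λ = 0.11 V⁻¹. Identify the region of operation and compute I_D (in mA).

Saturation; I_D = 16.7 mA

V_GS = V_G − V_S = 3.56 − 1.12 = 2.44 V; V_DS = V_D − V_S = 5.97 − 1.12 = 4.85 V.
V_ov = V_GS − V_th = 2.44 − 0.38 = 2.06 V.
Since V_DS = 4.85 V ≥ V_ov = 2.06 V, the device is in saturation.
I_D = ½ k_n V_ov² (1 + λ V_DS) = 0.5 × 5.14 × 2.06² × (1 + 0.11 × 4.85) = 16.7 mA.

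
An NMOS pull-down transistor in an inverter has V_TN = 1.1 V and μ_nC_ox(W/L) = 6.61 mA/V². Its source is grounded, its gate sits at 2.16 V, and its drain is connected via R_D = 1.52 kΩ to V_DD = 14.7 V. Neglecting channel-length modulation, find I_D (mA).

I_D = 3.71 mA

V_GS = V_G = 2.16 V, so V_ov = 2.16 − 1.1 = 1.06 V.
Assume saturation: I_D = ½ k_n V_ov² = 0.5 × 6.61 × 1.06² = 3.71 mA, giving V_DS = V_DD − I_D R_D = 14.7 − 3.71 × 1.52 = 9.06 V.
V_DS = 9.06 V ≥ V_ov = 1.06 V, confirming saturation.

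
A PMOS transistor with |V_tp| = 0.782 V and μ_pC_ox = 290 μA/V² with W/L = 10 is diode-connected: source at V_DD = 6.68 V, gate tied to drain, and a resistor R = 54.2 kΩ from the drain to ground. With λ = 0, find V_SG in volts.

V_SG = 1.05 V

With gate tied to drain, V_SG = V_SD ≥ V_SG − |V_tp|, so the device is in saturation.
k_p = μ_pC_ox · (W/L) = 2.9 mA/V².
KCL at the drain: ½ k_p (V_SG − |V_tp|)² = (V_DD − V_SG)/R.
Let x = V_SG − 0.782. Then 78.6 x² + x − 5.898 = 0, giving x = 0.268 V (positive root), so V_SG = 1.05 V.
I_D = (V_DD − V_SG)/R = (6.68 − 1.05) / 54.2 = 0.104 mA.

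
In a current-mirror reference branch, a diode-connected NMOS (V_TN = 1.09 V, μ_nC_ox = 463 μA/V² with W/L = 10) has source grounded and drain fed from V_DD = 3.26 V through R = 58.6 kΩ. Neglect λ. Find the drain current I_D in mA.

I_D = 0.0349 mA

With gate tied to drain, V_GS = V_DS ≥ V_GS − V_TN, so the device is in saturation.
k_n = μ_nC_ox · (W/L) = 4.63 mA/V².
KCL at the drain: ½ k_n (V_GS − V_TN)² = (V_DD − V_GS)/R.
Let x = V_GS − 1.09. Then 136 x² + x − 2.17 = 0, giving x = 0.123 V (positive root), so V_GS = 1.21 V.
I_D = (V_DD − V_GS)/R = (3.26 − 1.21) / 58.6 = 0.0349 mA.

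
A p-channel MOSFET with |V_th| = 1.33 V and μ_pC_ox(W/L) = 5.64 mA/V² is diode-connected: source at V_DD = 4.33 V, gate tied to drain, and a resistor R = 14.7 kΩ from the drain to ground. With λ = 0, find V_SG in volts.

With gate tied to drain, V_SG = V_SD ≥ V_SG − |V_th|, so the device is in saturation.
KCL at the drain: ½ k_p (V_SG − |V_th|)² = (V_DD − V_SG)/R.
Let x = V_SG − 1.33. Then 41.5 x² + x − 3 = 0, giving x = 0.257 V (positive root), so V_SG = 1.59 V.
I_D = (V_DD − V_SG)/R = (4.33 − 1.59) / 14.7 = 0.187 mA.

V_SG = 1.59 V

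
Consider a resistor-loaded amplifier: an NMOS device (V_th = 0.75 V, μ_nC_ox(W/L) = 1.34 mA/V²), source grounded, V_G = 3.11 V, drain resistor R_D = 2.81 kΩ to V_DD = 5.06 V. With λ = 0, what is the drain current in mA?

V_GS = V_G = 3.11 V, so V_ov = 3.11 − 0.75 = 2.36 V.
Assume saturation: I_D = ½ k_n V_ov² = 0.5 × 1.34 × 2.36² = 3.73 mA, giving V_DS = V_DD − I_D R_D = 5.06 − 3.73 × 2.81 = -5.43 V.
But -5.43 V < V_ov = 2.36 V, so the device is actually in triode.
In triode I_D = k_n[V_ov V_DS − ½ V_DS²] and I_D = (V_DD − V_DS)/R_D. Equating: 1.88 V_DS² − 9.886 V_DS + 5.06 = 0, giving V_DS = 0.575 V (the root below V_ov).
I_D = (5.06 − 0.575) / 2.81 = 1.6 mA.

I_D = 1.60 mA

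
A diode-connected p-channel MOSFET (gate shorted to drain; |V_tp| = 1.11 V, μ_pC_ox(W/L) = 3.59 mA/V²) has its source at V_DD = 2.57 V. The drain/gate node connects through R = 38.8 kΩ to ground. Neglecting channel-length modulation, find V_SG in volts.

V_SG = 1.25 V

With gate tied to drain, V_SG = V_SD ≥ V_SG − |V_tp|, so the device is in saturation.
KCL at the drain: ½ k_p (V_SG − |V_tp|)² = (V_DD − V_SG)/R.
Let x = V_SG − 1.11. Then 69.6 x² + x − 1.46 = 0, giving x = 0.138 V (positive root), so V_SG = 1.25 V.
I_D = (V_DD − V_SG)/R = (2.57 − 1.25) / 38.8 = 0.0341 mA.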